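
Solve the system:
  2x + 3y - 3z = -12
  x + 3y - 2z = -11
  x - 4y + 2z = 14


Using Cramer's rule. Expand each determinant along the first row.
D  = 2*[3*2 - (-2)*(-4)] - 3*[1*2 - (-2)*1] + (-3)*[1*(-4) - 3*1]
  = 2*(-2) - 3*(4) + (-3)*(-7) = 5
Dx = (-12)*[3*2 - (-2)*(-4)] - 3*[(-11)*2 - (-2)*14] + (-3)*[(-11)*(-4) - 3*14]
  = (-12)*(-2) - 3*(6) + (-3)*(2) = 0
Dy = 2*[(-11)*2 - (-2)*14] - (-12)*[1*2 - (-2)*1] + (-3)*[1*14 - (-11)*1]
  = 2*(6) - (-12)*(4) + (-3)*(25) = -15
Dz = 2*[3*14 - (-11)*(-4)] - 3*[1*14 - (-11)*1] + (-12)*[1*(-4) - 3*1]
  = 2*(-2) - 3*(25) + (-12)*(-7) = 5
x = Dx/D = 0/5 = 0, y = Dy/D = -15/5 = -3, z = Dz/D = 5/5 = 1
Check eq1: (2)(0) + (3)(-3) + (-3)(1) = -12 = -12 ✓
Check eq2: (1)(0) + (3)(-3) + (-2)(1) = -11 = -11 ✓
Check eq3: (1)(0) + (-4)(-3) + (2)(1) = 14 = 14 ✓

x = 0, y = -3, z = 1


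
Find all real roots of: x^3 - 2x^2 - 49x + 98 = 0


Let p(x) = x^3 - 2x^2 - 49x + 98. By the rational root theorem (leading coefficient 1), any rational root is an integer divisor of 98: try ±1, ±2, ... in turn.
Test x = 1: value = 48 ≠ 0.
Test x = -1: value = 144 ≠ 0.
Test x = 2: value = 0 ✓, so (x - 2) is a factor.
Synthetic division by (x - 2): bring down 1; 1(2) - 2 = 0; 0(2) - 49 = -49; (-49)(2) + 98 = 0 → quotient x^2 - 49, remainder 0.
Solve the quadratic x^2 - 49 = 0: discriminant = 0^2 - 4(1)(-49) = 0 + 196 = 196.
sqrt(196) = 14, so x = (0 ± 14)/2: x = 7 or x = -7.

x = -7, x = 2, x = 7


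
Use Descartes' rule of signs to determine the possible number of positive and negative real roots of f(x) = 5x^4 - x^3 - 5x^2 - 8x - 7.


Descartes' rule of signs:

For positive roots, count sign changes in f(x) = 5x^4 - x^3 - 5x^2 - 8x - 7:
Signs of coefficients: +, -, -, -, -
Number of sign changes: 1
Possible positive real roots: 1

For negative roots, examine f(-x) = 5x^4 + x^3 - 5x^2 + 8x - 7:
Signs of coefficients: +, +, -, +, -
Number of sign changes: 3
Possible negative real roots: 3, 1

Positive roots: 1; Negative roots: 3 or 1


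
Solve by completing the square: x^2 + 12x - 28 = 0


Start: x^2 + 12x - 28 = 0
Move constant: x^2 + 12x = 28
Half of 12 is 6, squared is 36
Add 36 to both sides: x^2 + 12x + 36 = 64
(x + 6)^2 = 64
x + 6 = ±8
x = -6 + 8 = 2 or x = -6 - 8 = -14

x = -14, x = 2


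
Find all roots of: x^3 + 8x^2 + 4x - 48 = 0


Let p(x) = x^3 + 8x^2 + 4x - 48. By the rational root theorem (leading coefficient 1), any rational root is an integer divisor of 48: try ±1, ±2, ... in turn.
Test x = 1: value = -35 ≠ 0.
Test x = -1: value = -45 ≠ 0.
Test x = 2: value = 0 ✓, so (x - 2) is a factor.
Synthetic division by (x - 2): bring down 1; 1(2) + 8 = 10; 10(2) + 4 = 24; 24(2) - 48 = 0 → quotient x^2 + 10x + 24, remainder 0.
Solve the quadratic x^2 + 10x + 24 = 0: discriminant = 10^2 - 4(1)(24) = 100 - 96 = 4.
sqrt(4) = 2, so x = (-10 ± 2)/2: x = -4 or x = -6.
Collecting all roots found:

x = -6, x = -4, x = 2


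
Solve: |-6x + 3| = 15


An absolute value equation |expr| = 15 gives two cases:
Case 1: -6x + 3 = 15
  -6x = 12, so x = -2
Case 2: -6x + 3 = -15
  -6x = -18, so x = 3

x = -2, x = 3


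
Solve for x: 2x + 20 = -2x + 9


Starting with: 2x + 20 = -2x + 9
Move all x terms to left: (2 + 2)x = 9 - 20
Simplify: 4x = -11
Divide both sides by 4: x = -11/4

x = -11/4


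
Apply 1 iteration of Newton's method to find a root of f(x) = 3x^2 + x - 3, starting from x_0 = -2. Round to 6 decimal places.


Newton's method: x_(n+1) = x_n - f(x_n)/f'(x_n)
f(x) = 3x^2 + x - 3
f'(x) = 6x + 1

Iteration 1:
  f(-2.000000) = 7.000000
  f'(-2.000000) = -11.000000
  x_1 = -2.000000 - (7.000000)/(-11.000000) = -1.363636

x_1 = -1.363636


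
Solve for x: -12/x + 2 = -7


Subtract 2 from both sides: -12/x = -9
Multiply both sides by x: -12 = -9 * x
Divide by -9: x = 4/3

x = 4/3


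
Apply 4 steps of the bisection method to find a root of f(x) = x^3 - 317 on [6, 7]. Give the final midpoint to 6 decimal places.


f(x) = x^3 - 317
f(6) = -101 < 0
f(7) = 26 > 0

Step 1: midpoint = (6.000000 + 7.000000)/2 = 6.500000
  f(6.500000) = -42.375000
  f(mid) < 0, so root is in [6.500000, 7.000000]

Step 2: midpoint = (6.500000 + 7.000000)/2 = 6.750000
  f(6.750000) = -9.453125
  f(mid) < 0, so root is in [6.750000, 7.000000]

Step 3: midpoint = (6.750000 + 7.000000)/2 = 6.875000
  f(6.875000) = 7.951172
  f(mid) > 0, so root is in [6.750000, 6.875000]

Step 4: midpoint = (6.750000 + 6.875000)/2 = 6.812500
  f(6.812500) = -0.830811
  f(mid) < 0, so root is in [6.812500, 6.875000]

midpoint = 6.812500


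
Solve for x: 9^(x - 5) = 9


Express both sides with the same base.
9 = 9^1
Since the bases match, equate exponents: x - 5 = 1
So x = 1 - (-5) = 6

x = 6


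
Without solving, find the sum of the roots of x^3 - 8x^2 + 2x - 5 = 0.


By Vieta's formulas for x^3 + bx^2 + cx + d = 0:
  r1 + r2 + r3 = -b/a = 8
  r1*r2 + r1*r3 + r2*r3 = c/a = 2
  r1*r2*r3 = -d/a = 5


Sum = 8


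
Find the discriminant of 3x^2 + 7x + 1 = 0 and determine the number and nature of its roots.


For ax^2 + bx + c = 0, discriminant D = b^2 - 4ac
Here a = 3, b = 7, c = 1
D = (7)^2 - 4(3)(1) = 49 - 12 = 37

D = 37 > 0 but not a perfect square
The equation has 2 distinct real irrational roots.

Discriminant = 37, 2 distinct real irrational roots


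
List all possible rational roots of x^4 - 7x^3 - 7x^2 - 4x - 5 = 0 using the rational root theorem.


Rational root theorem: possible roots are ±p/q where:
  p divides the constant term (-5): p ∈ {1, 5}
  q divides the leading coefficient (1): q ∈ {1}

All possible rational roots: -5, -1, 1, 5

-5, -1, 1, 5


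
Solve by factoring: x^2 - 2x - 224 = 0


We need two numbers that multiply to -224 and add to -2.
Those numbers are -16 and 14 (since (-16) * 14 = -224 and (-16) + 14 = -2).
So x^2 - 2x - 224 = (x - 16)(x + 14) = 0
Setting each factor to zero: x = 16 or x = -14

x = -14, x = 16


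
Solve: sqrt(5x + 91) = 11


Square both sides: 5x + 91 = 11^2 = 121
5x = 121 - 91 = 30
x = 6
Check: sqrt(5*6 + 91) = sqrt(121) = 11 ✓

x = 6


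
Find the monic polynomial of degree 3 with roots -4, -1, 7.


A monic polynomial with roots -4, -1, 7 is:
p(x) = (x + 4)(x + 1)(x - 7)
After multiplying by (x + 4): x + 4
After multiplying by (x + 1): x^2 + 5x + 4
After multiplying by (x - 7): x^3 - 2x^2 - 31x - 28

x^3 - 2x^2 - 31x - 28


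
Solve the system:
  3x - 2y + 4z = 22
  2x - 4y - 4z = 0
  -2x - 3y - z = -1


Using Cramer's rule. Expand each determinant along the first row.
D  = 3*[(-4)*(-1) - (-4)*(-3)] - (-2)*[2*(-1) - (-4)*(-2)] + 4*[2*(-3) - (-4)*(-2)]
  = 3*(-8) - (-2)*(-10) + 4*(-14) = -100
Dx = 22*[(-4)*(-1) - (-4)*(-3)] - (-2)*[0*(-1) - (-4)*(-1)] + 4*[0*(-3) - (-4)*(-1)]
  = 22*(-8) - (-2)*(-4) + 4*(-4) = -200
Dy = 3*[0*(-1) - (-4)*(-1)] - 22*[2*(-1) - (-4)*(-2)] + 4*[2*(-1) - 0*(-2)]
  = 3*(-4) - 22*(-10) + 4*(-2) = 200
Dz = 3*[(-4)*(-1) - 0*(-3)] - (-2)*[2*(-1) - 0*(-2)] + 22*[2*(-3) - (-4)*(-2)]
  = 3*(4) - (-2)*(-2) + 22*(-14) = -300
x = Dx/D = -200/-100 = 2, y = Dy/D = 200/-100 = -2, z = Dz/D = -300/-100 = 3
Check eq1: (3)(2) + (-2)(-2) + (4)(3) = 22 = 22 ✓
Check eq2: (2)(2) + (-4)(-2) + (-4)(3) = 0 = 0 ✓
Check eq3: (-2)(2) + (-3)(-2) + (-1)(3) = -1 = -1 ✓

x = 2, y = -2, z = 3


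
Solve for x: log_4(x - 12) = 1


Convert to exponential form: x - 12 = 4^1 = 4
x = 4 + 12 = 16
Check: log_4(16 - 12) = log_4(4) = log_4(4) = 1 ✓

x = 16


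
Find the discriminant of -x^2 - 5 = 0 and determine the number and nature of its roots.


For ax^2 + bx + c = 0, discriminant D = b^2 - 4ac
Here a = -1, b = 0, c = -5
D = (0)^2 - 4(-1)(-5) = 0 - 20 = -20

D = -20 < 0
The equation has no real roots (2 complex conjugate roots).

Discriminant = -20, no real roots (2 complex conjugate roots)


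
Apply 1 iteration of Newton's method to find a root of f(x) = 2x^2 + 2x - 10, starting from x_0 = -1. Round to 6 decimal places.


Newton's method: x_(n+1) = x_n - f(x_n)/f'(x_n)
f(x) = 2x^2 + 2x - 10
f'(x) = 4x + 2

Iteration 1:
  f(-1.000000) = -10.000000
  f'(-1.000000) = -2.000000
  x_1 = -1.000000 - (-10.000000)/(-2.000000) = -6.000000

x_1 = -6.000000


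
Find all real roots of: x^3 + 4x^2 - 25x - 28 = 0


Let p(x) = x^3 + 4x^2 - 25x - 28. By the rational root theorem (leading coefficient 1), any rational root is an integer divisor of 28: try ±1, ±2, ... in turn.
Test x = 1: value = -48 ≠ 0.
Test x = -1: value = 0 ✓, so (x + 1) is a factor.
Synthetic division by (x + 1): bring down 1; 1(-1) + 4 = 3; 3(-1) - 25 = -28; (-28)(-1) - 28 = 0 → quotient x^2 + 3x - 28, remainder 0.
Solve the quadratic x^2 + 3x - 28 = 0: discriminant = 3^2 - 4(1)(-28) = 9 + 112 = 121.
sqrt(121) = 11, so x = (-3 ± 11)/2: x = 4 or x = -7.

x = -7, x = -1, x = 4


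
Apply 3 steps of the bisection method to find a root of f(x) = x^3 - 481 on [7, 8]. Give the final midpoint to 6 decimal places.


f(x) = x^3 - 481
f(7) = -138 < 0
f(8) = 31 > 0

Step 1: midpoint = (7.000000 + 8.000000)/2 = 7.500000
  f(7.500000) = -59.125000
  f(mid) < 0, so root is in [7.500000, 8.000000]

Step 2: midpoint = (7.500000 + 8.000000)/2 = 7.750000
  f(7.750000) = -15.515625
  f(mid) < 0, so root is in [7.750000, 8.000000]

Step 3: midpoint = (7.750000 + 8.000000)/2 = 7.875000
  f(7.875000) = 7.373047
  f(mid) > 0, so root is in [7.750000, 7.875000]

midpoint = 7.875000


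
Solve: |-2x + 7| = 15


An absolute value equation |expr| = 15 gives two cases:
Case 1: -2x + 7 = 15
  -2x = 8, so x = -4
Case 2: -2x + 7 = -15
  -2x = -22, so x = 11

x = -4, x = 11


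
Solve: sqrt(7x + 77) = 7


Square both sides: 7x + 77 = 7^2 = 49
7x = 49 - 77 = -28
x = -4
Check: sqrt(7*(-4) + 77) = sqrt(49) = 7 ✓

x = -4


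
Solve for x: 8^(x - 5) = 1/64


Express both sides with the same base.
1/64 = 8^(-2)
Since the bases match, equate exponents: x - 5 = -2
So x = -2 - (-5) = 3

x = 3


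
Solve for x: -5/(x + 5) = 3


Multiply both sides by (x + 5): -5 = 3(x + 5)
Distribute: -5 = 3x + 15
3x = -5 - 15 = -20
x = -20/3

x = -20/3


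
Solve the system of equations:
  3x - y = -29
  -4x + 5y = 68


Using Cramer's rule:
Determinant D = (3)(5) - (-4)(-1) = 15 - 4 = 11
Dx = (-29)(5) - (68)(-1) = -145 + 68 = -77
Dy = (3)(68) - (-4)(-29) = 204 - 116 = 88
x = Dx/D = -77/11 = -7
y = Dy/D = 88/11 = 8

x = -7, y = 8


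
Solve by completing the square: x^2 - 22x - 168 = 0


Start: x^2 - 22x - 168 = 0
Move constant: x^2 - 22x = 168
Half of -22 is -11, squared is 121
Add 121 to both sides: x^2 - 22x + 121 = 289
(x - 11)^2 = 289
x - 11 = ±17
x = 11 + 17 = 28 or x = 11 - 17 = -6

x = -6, x = 28


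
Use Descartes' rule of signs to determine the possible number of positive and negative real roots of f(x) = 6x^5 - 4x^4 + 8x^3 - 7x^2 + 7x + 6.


Descartes' rule of signs:

For positive roots, count sign changes in f(x) = 6x^5 - 4x^4 + 8x^3 - 7x^2 + 7x + 6:
Signs of coefficients: +, -, +, -, +, +
Number of sign changes: 4
Possible positive real roots: 4, 2, 0

For negative roots, examine f(-x) = -6x^5 - 4x^4 - 8x^3 - 7x^2 - 7x + 6:
Signs of coefficients: -, -, -, -, -, +
Number of sign changes: 1
Possible negative real roots: 1

Positive roots: 4 or 2 or 0; Negative roots: 1


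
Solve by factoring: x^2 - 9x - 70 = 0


We need two numbers that multiply to -70 and add to -9.
Those numbers are 5 and -14 (since 5 * (-14) = -70 and 5 + (-14) = -9).
So x^2 - 9x - 70 = (x + 5)(x - 14) = 0
Setting each factor to zero: x = -5 or x = 14

x = -5, x = 14


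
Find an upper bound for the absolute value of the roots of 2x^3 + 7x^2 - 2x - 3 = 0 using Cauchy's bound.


Cauchy's bound: all roots r satisfy |r| <= 1 + max(|a_i/a_n|) for i = 0,...,n-1
where a_n is the leading coefficient.

Coefficients: [2, 7, -2, -3]
Leading coefficient a_n = 2
Ratios |a_i/a_n|: 7/2, 1, 3/2
Maximum ratio: 7/2
Cauchy's bound: |r| <= 1 + 7/2 = 9/2

Upper bound = 9/2


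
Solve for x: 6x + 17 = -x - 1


Starting with: 6x + 17 = -x - 1
Move all x terms to left: (6 + 1)x = -1 - 17
Simplify: 7x = -18
Divide both sides by 7: x = -18/7

x = -18/7


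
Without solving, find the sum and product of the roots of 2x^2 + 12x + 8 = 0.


By Vieta's formulas for ax^2 + bx + c = 0:
  Sum of roots = -b/a
  Product of roots = c/a

Here a = 2, b = 12, c = 8
Sum = -(12)/2 = -6
Product = 8/2 = 4

Sum = -6, Product = 4


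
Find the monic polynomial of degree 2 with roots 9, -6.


A monic polynomial with roots 9, -6 is:
p(x) = (x - 9)(x + 6)
After multiplying by (x - 9): x - 9
After multiplying by (x + 6): x^2 - 3x - 54

x^2 - 3x - 54


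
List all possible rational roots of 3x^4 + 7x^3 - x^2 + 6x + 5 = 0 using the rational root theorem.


Rational root theorem: possible roots are ±p/q where:
  p divides the constant term (5): p ∈ {1, 5}
  q divides the leading coefficient (3): q ∈ {1, 3}

All possible rational roots: -5, -5/3, -1, -1/3, 1/3, 1, 5/3, 5

-5, -5/3, -1, -1/3, 1/3, 1, 5/3, 5


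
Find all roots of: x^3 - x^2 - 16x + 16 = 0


Let p(x) = x^3 - x^2 - 16x + 16. By the rational root theorem (leading coefficient 1), any rational root is an integer divisor of 16: try ±1, ±2, ... in turn.
Test x = 1: value = 0 ✓, so (x - 1) is a factor.
Synthetic division by (x - 1): bring down 1; 1(1) - 1 = 0; 0(1) - 16 = -16; (-16)(1) + 16 = 0 → quotient x^2 - 16, remainder 0.
Solve the quadratic x^2 - 16 = 0: discriminant = 0^2 - 4(1)(-16) = 0 + 64 = 64.
sqrt(64) = 8, so x = (0 ± 8)/2: x = 4 or x = -4.
Collecting all roots found:

x = -4, x = 1, x = 4


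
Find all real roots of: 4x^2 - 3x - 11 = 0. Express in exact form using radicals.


Using the quadratic formula: x = (-b ± sqrt(b^2 - 4ac)) / (2a)
Here a = 4, b = -3, c = -11
Discriminant = b^2 - 4ac = (-3)^2 - 4(4)(-11) = 9 + 176 = 185
Since discriminant = 185 > 0, there are two real roots.
x = (3 ± sqrt(185)) / 8
Numerically: x ≈ 2.0752 or x ≈ -1.3252

x = (3 + sqrt(185)) / 8 or x = (3 - sqrt(185)) / 8


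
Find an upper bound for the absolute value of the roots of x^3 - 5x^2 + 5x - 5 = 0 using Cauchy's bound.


Cauchy's bound: all roots r satisfy |r| <= 1 + max(|a_i/a_n|) for i = 0,...,n-1
where a_n is the leading coefficient.

Coefficients: [1, -5, 5, -5]
Leading coefficient a_n = 1
Ratios |a_i/a_n|: 5, 5, 5
Maximum ratio: 5
Cauchy's bound: |r| <= 1 + 5 = 6

Upper bound = 6


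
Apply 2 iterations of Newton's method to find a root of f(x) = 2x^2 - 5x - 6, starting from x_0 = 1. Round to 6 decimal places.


Newton's method: x_(n+1) = x_n - f(x_n)/f'(x_n)
f(x) = 2x^2 - 5x - 6
f'(x) = 4x - 5

Iteration 1:
  f(1.000000) = -9.000000
  f'(1.000000) = -1.000000
  x_1 = 1.000000 - (-9.000000)/(-1.000000) = -8.000000

Iteration 2:
  f(-8.000000) = 162.000000
  f'(-8.000000) = -37.000000
  x_2 = -8.000000 - (162.000000)/(-37.000000) = -3.621622

x_2 = -3.621622


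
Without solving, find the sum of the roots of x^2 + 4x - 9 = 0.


By Vieta's formulas for ax^2 + bx + c = 0:
  Sum of roots = -b/a
  Product of roots = c/a

Here a = 1, b = 4, c = -9
Sum = -(4)/1 = -4
Product = -9/1 = -9

Sum = -4


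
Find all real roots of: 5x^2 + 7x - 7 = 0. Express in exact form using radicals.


Using the quadratic formula: x = (-b ± sqrt(b^2 - 4ac)) / (2a)
Here a = 5, b = 7, c = -7
Discriminant = b^2 - 4ac = 7^2 - 4(5)(-7) = 49 + 140 = 189
Since discriminant = 189 > 0, there are two real roots.
x = (-7 ± 3*sqrt(21)) / 10
Numerically: x ≈ 0.6748 or x ≈ -2.0748

x = (-7 + 3*sqrt(21)) / 10 or x = (-7 - 3*sqrt(21)) / 10


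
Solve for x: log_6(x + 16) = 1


Convert to exponential form: x + 16 = 6^1 = 6
x = 6 - 16 = -10
Check: log_6(-10 + 16) = log_6(6) = log_6(6) = 1 ✓

x = -10


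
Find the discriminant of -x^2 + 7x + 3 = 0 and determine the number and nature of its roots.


For ax^2 + bx + c = 0, discriminant D = b^2 - 4ac
Here a = -1, b = 7, c = 3
D = (7)^2 - 4(-1)(3) = 49 + 12 = 61

D = 61 > 0 but not a perfect square
The equation has 2 distinct real irrational roots.

Discriminant = 61, 2 distinct real irrational roots


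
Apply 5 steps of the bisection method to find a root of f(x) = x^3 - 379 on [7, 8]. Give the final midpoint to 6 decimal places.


f(x) = x^3 - 379
f(7) = -36 < 0
f(8) = 133 > 0

Step 1: midpoint = (7.000000 + 8.000000)/2 = 7.500000
  f(7.500000) = 42.875000
  f(mid) > 0, so root is in [7.000000, 7.500000]

Step 2: midpoint = (7.000000 + 7.500000)/2 = 7.250000
  f(7.250000) = 2.078125
  f(mid) > 0, so root is in [7.000000, 7.250000]

Step 3: midpoint = (7.000000 + 7.250000)/2 = 7.125000
  f(7.125000) = -17.294922
  f(mid) < 0, so root is in [7.125000, 7.250000]

Step 4: midpoint = (7.125000 + 7.250000)/2 = 7.187500
  f(7.187500) = -7.692627
  f(mid) < 0, so root is in [7.187500, 7.250000]

Step 5: midpoint = (7.187500 + 7.250000)/2 = 7.218750
  f(7.218750) = -2.828400
  f(mid) < 0, so root is in [7.218750, 7.250000]

midpoint = 7.218750


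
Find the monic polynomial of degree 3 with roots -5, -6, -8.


A monic polynomial with roots -5, -6, -8 is:
p(x) = (x + 5)(x + 6)(x + 8)
After multiplying by (x + 5): x + 5
After multiplying by (x + 6): x^2 + 11x + 30
After multiplying by (x + 8): x^3 + 19x^2 + 118x + 240

x^3 + 19x^2 + 118x + 240


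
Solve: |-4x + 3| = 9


An absolute value equation |expr| = 9 gives two cases:
Case 1: -4x + 3 = 9
  -4x = 6, so x = -3/2
Case 2: -4x + 3 = -9
  -4x = -12, so x = 3

x = -3/2, x = 3


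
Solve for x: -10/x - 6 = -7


Subtract -6 from both sides: -10/x = -1
Multiply both sides by x: -10 = -1 * x
Divide by -1: x = 10

x = 10


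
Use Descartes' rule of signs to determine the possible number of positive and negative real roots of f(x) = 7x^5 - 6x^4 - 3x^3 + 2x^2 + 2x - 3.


Descartes' rule of signs:

For positive roots, count sign changes in f(x) = 7x^5 - 6x^4 - 3x^3 + 2x^2 + 2x - 3:
Signs of coefficients: +, -, -, +, +, -
Number of sign changes: 3
Possible positive real roots: 3, 1

For negative roots, examine f(-x) = -7x^5 - 6x^4 + 3x^3 + 2x^2 - 2x - 3:
Signs of coefficients: -, -, +, +, -, -
Number of sign changes: 2
Possible negative real roots: 2, 0

Positive roots: 3 or 1; Negative roots: 2 or 0


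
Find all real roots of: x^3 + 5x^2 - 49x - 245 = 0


Let p(x) = x^3 + 5x^2 - 49x - 245. By the rational root theorem (leading coefficient 1), any rational root is an integer divisor of 245: try ±1, ±2, ... in turn.
Test x = 1: value = -288 ≠ 0.
Test x = -1: value = -192 ≠ 0.
Test x = 5: value = -240 ≠ 0.
Test x = -5: value = 0 ✓, so (x + 5) is a factor.
Synthetic division by (x + 5): bring down 1; 1(-5) + 5 = 0; 0(-5) - 49 = -49; (-49)(-5) - 245 = 0 → quotient x^2 - 49, remainder 0.
Solve the quadratic x^2 - 49 = 0: discriminant = 0^2 - 4(1)(-49) = 0 + 196 = 196.
sqrt(196) = 14, so x = (0 ± 14)/2: x = 7 or x = -7.

x = -7, x = -5, x = 7


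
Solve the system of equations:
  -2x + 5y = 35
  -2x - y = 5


Using Cramer's rule:
Determinant D = (-2)(-1) - (-2)(5) = 2 + 10 = 12
Dx = (35)(-1) - (5)(5) = -35 - 25 = -60
Dy = (-2)(5) - (-2)(35) = -10 + 70 = 60
x = Dx/D = -60/12 = -5
y = Dy/D = 60/12 = 5

x = -5, y = 5


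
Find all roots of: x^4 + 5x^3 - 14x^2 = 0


The lowest-degree term is x^2, so x = 0 is a root with multiplicity 2. Factor out x^2:
  x^2 + 5x - 14 = 0
Solve the quadratic x^2 + 5x - 14 = 0: discriminant = 5^2 - 4(1)(-14) = 25 + 56 = 81.
sqrt(81) = 9, so x = (-5 ± 9)/2: x = 2 or x = -7.
Collecting all roots found:

x = -7, x = 0 (multiplicity 2), x = 2


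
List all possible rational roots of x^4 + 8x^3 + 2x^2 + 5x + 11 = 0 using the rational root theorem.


Rational root theorem: possible roots are ±p/q where:
  p divides the constant term (11): p ∈ {1, 11}
  q divides the leading coefficient (1): q ∈ {1}

All possible rational roots: -11, -1, 1, 11

-11, -1, 1, 11


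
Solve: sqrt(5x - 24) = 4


Square both sides: 5x - 24 = 4^2 = 16
5x = 16 + 24 = 40
x = 8
Check: sqrt(5*8 - 24) = sqrt(16) = 4 ✓

x = 8


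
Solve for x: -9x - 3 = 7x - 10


Starting with: -9x - 3 = 7x - 10
Move all x terms to left: (-9 - 7)x = -10 + 3
Simplify: -16x = -7
Divide both sides by -16: x = 7/16

x = 7/16


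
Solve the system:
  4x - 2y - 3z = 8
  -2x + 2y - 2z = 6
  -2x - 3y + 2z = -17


Using Cramer's rule. Expand each determinant along the first row.
D  = 4*[2*2 - (-2)*(-3)] - (-2)*[(-2)*2 - (-2)*(-2)] + (-3)*[(-2)*(-3) - 2*(-2)]
  = 4*(-2) - (-2)*(-8) + (-3)*(10) = -54
Dx = 8*[2*2 - (-2)*(-3)] - (-2)*[6*2 - (-2)*(-17)] + (-3)*[6*(-3) - 2*(-17)]
  = 8*(-2) - (-2)*(-22) + (-3)*(16) = -108
Dy = 4*[6*2 - (-2)*(-17)] - 8*[(-2)*2 - (-2)*(-2)] + (-3)*[(-2)*(-17) - 6*(-2)]
  = 4*(-22) - 8*(-8) + (-3)*(46) = -162
Dz = 4*[2*(-17) - 6*(-3)] - (-2)*[(-2)*(-17) - 6*(-2)] + 8*[(-2)*(-3) - 2*(-2)]
  = 4*(-16) - (-2)*(46) + 8*(10) = 108
x = Dx/D = -108/-54 = 2, y = Dy/D = -162/-54 = 3, z = Dz/D = 108/-54 = -2
Check eq1: (4)(2) + (-2)(3) + (-3)(-2) = 8 = 8 ✓
Check eq2: (-2)(2) + (2)(3) + (-2)(-2) = 6 = 6 ✓
Check eq3: (-2)(2) + (-3)(3) + (2)(-2) = -17 = -17 ✓

x = 2, y = 3, z = -2


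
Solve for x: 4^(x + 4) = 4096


Express both sides with the same base.
4096 = 4^6
Since the bases match, equate exponents: x + 4 = 6
So x = 6 - (4) = 2

x = 2


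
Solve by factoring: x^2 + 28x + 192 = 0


We need two numbers that multiply to 192 and add to 28.
Those numbers are 12 and 16 (since 12 * 16 = 192 and 12 + 16 = 28).
So x^2 + 28x + 192 = (x + 12)(x + 16) = 0
Setting each factor to zero: x = -12 or x = -16

x = -16, x = -12


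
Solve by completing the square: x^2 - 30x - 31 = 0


Start: x^2 - 30x - 31 = 0
Move constant: x^2 - 30x = 31
Half of -30 is -15, squared is 225
Add 225 to both sides: x^2 - 30x + 225 = 256
(x - 15)^2 = 256
x - 15 = ±16
x = 15 + 16 = 31 or x = 15 - 16 = -1

x = -1, x = 31


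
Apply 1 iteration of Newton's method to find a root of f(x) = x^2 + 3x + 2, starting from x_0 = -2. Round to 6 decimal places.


Newton's method: x_(n+1) = x_n - f(x_n)/f'(x_n)
f(x) = x^2 + 3x + 2
f'(x) = 2x + 3

Iteration 1:
  f(-2.000000) = 0.000000
  f'(-2.000000) = -1.000000
  x_1 = -2.000000 - (0.000000)/(-1.000000) = -2.000000

x_1 = -2.000000


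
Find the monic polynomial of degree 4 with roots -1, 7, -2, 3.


A monic polynomial with roots -1, 7, -2, 3 is:
p(x) = (x + 1)(x - 7)(x + 2)(x - 3)
After multiplying by (x + 1): x + 1
After multiplying by (x - 7): x^2 - 6x - 7
After multiplying by (x + 2): x^3 - 4x^2 - 19x - 14
After multiplying by (x - 3): x^4 - 7x^3 - 7x^2 + 43x + 42

x^4 - 7x^3 - 7x^2 + 43x + 42


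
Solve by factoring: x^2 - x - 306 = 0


We need two numbers that multiply to -306 and add to -1.
Those numbers are 17 and -18 (since 17 * (-18) = -306 and 17 + (-18) = -1).
So x^2 - x - 306 = (x + 17)(x - 18) = 0
Setting each factor to zero: x = -17 or x = 18

x = -17, x = 18


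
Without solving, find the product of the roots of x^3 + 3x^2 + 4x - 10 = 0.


By Vieta's formulas for x^3 + bx^2 + cx + d = 0:
  r1 + r2 + r3 = -b/a = -3
  r1*r2 + r1*r3 + r2*r3 = c/a = 4
  r1*r2*r3 = -d/a = 10


Product = 10


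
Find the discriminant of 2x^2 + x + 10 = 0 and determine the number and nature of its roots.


For ax^2 + bx + c = 0, discriminant D = b^2 - 4ac
Here a = 2, b = 1, c = 10
D = (1)^2 - 4(2)(10) = 1 - 80 = -79

D = -79 < 0
The equation has no real roots (2 complex conjugate roots).

Discriminant = -79, no real roots (2 complex conjugate roots)


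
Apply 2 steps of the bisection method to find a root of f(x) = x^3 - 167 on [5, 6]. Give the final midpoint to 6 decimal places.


f(x) = x^3 - 167
f(5) = -42 < 0
f(6) = 49 > 0

Step 1: midpoint = (5.000000 + 6.000000)/2 = 5.500000
  f(5.500000) = -0.625000
  f(mid) < 0, so root is in [5.500000, 6.000000]

Step 2: midpoint = (5.500000 + 6.000000)/2 = 5.750000
  f(5.750000) = 23.109375
  f(mid) > 0, so root is in [5.500000, 5.750000]

midpoint = 5.750000


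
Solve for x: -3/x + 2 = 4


Subtract 2 from both sides: -3/x = 2
Multiply both sides by x: -3 = 2 * x
Divide by 2: x = -3/2

x = -3/2


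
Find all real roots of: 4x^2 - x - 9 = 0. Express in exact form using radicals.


Using the quadratic formula: x = (-b ± sqrt(b^2 - 4ac)) / (2a)
Here a = 4, b = -1, c = -9
Discriminant = b^2 - 4ac = (-1)^2 - 4(4)(-9) = 1 + 144 = 145
Since discriminant = 145 > 0, there are two real roots.
x = (1 ± sqrt(145)) / 8
Numerically: x ≈ 1.6302 or x ≈ -1.3802

x = (1 + sqrt(145)) / 8 or x = (1 - sqrt(145)) / 8


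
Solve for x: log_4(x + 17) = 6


Convert to exponential form: x + 17 = 4^6 = 4096
x = 4096 - 17 = 4079
Check: log_4(4079 + 17) = log_4(4096) = log_4(4096) = 6 ✓

x = 4079


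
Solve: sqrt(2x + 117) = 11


Square both sides: 2x + 117 = 11^2 = 121
2x = 121 - 117 = 4
x = 2
Check: sqrt(2*2 + 117) = sqrt(121) = 11 ✓

x = 2


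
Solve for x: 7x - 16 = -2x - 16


Starting with: 7x - 16 = -2x - 16
Move all x terms to left: (7 + 2)x = -16 + 16
Simplify: 9x = 0
Divide both sides by 9: x = 0

x = 0


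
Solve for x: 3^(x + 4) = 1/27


Express both sides with the same base.
1/27 = 3^(-3)
Since the bases match, equate exponents: x + 4 = -3
So x = -3 - (4) = -7

x = -7


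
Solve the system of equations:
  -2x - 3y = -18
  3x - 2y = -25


Using Cramer's rule:
Determinant D = (-2)(-2) - (3)(-3) = 4 + 9 = 13
Dx = (-18)(-2) - (-25)(-3) = 36 - 75 = -39
Dy = (-2)(-25) - (3)(-18) = 50 + 54 = 104
x = Dx/D = -39/13 = -3
y = Dy/D = 104/13 = 8

x = -3, y = 8


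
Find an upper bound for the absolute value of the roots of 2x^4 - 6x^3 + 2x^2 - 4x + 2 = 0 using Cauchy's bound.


Cauchy's bound: all roots r satisfy |r| <= 1 + max(|a_i/a_n|) for i = 0,...,n-1
where a_n is the leading coefficient.

Coefficients: [2, -6, 2, -4, 2]
Leading coefficient a_n = 2
Ratios |a_i/a_n|: 3, 1, 2, 1
Maximum ratio: 3
Cauchy's bound: |r| <= 1 + 3 = 4

Upper bound = 4


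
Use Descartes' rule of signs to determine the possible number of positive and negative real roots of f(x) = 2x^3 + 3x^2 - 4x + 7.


Descartes' rule of signs:

For positive roots, count sign changes in f(x) = 2x^3 + 3x^2 - 4x + 7:
Signs of coefficients: +, +, -, +
Number of sign changes: 2
Possible positive real roots: 2, 0

For negative roots, examine f(-x) = -2x^3 + 3x^2 + 4x + 7:
Signs of coefficients: -, +, +, +
Number of sign changes: 1
Possible negative real roots: 1

Positive roots: 2 or 0; Negative roots: 1


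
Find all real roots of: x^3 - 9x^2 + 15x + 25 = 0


Let p(x) = x^3 - 9x^2 + 15x + 25. By the rational root theorem (leading coefficient 1), any rational root is an integer divisor of 25: try ±1, ±2, ... in turn.
Test x = 1: value = 32 ≠ 0.
Test x = -1: value = 0 ✓, so (x + 1) is a factor.
Synthetic division by (x + 1): bring down 1; 1(-1) - 9 = -10; (-10)(-1) + 15 = 25; 25(-1) + 25 = 0 → quotient x^2 - 10x + 25, remainder 0.
Solve the quadratic x^2 - 10x + 25 = 0: discriminant = (-10)^2 - 4(1)(25) = 100 - 100 = 0.
Discriminant = 0, so a double root: x = 10/2 = 5.

x = -1, x = 5 (multiplicity 2)


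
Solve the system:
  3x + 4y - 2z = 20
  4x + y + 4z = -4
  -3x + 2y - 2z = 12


Using Cramer's rule. Expand each determinant along the first row.
D  = 3*[1*(-2) - 4*2] - 4*[4*(-2) - 4*(-3)] + (-2)*[4*2 - 1*(-3)]
  = 3*(-10) - 4*(4) + (-2)*(11) = -68
Dx = 20*[1*(-2) - 4*2] - 4*[(-4)*(-2) - 4*12] + (-2)*[(-4)*2 - 1*12]
  = 20*(-10) - 4*(-40) + (-2)*(-20) = 0
Dy = 3*[(-4)*(-2) - 4*12] - 20*[4*(-2) - 4*(-3)] + (-2)*[4*12 - (-4)*(-3)]
  = 3*(-40) - 20*(4) + (-2)*(36) = -272
Dz = 3*[1*12 - (-4)*2] - 4*[4*12 - (-4)*(-3)] + 20*[4*2 - 1*(-3)]
  = 3*(20) - 4*(36) + 20*(11) = 136
x = Dx/D = 0/-68 = 0, y = Dy/D = -272/-68 = 4, z = Dz/D = 136/-68 = -2
Check eq1: (3)(0) + (4)(4) + (-2)(-2) = 20 = 20 ✓
Check eq2: (4)(0) + (1)(4) + (4)(-2) = -4 = -4 ✓
Check eq3: (-3)(0) + (2)(4) + (-2)(-2) = 12 = 12 ✓

x = 0, y = 4, z = -2


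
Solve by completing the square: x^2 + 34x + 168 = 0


Start: x^2 + 34x + 168 = 0
Move constant: x^2 + 34x = -168
Half of 34 is 17, squared is 289
Add 289 to both sides: x^2 + 34x + 289 = 121
(x + 17)^2 = 121
x + 17 = ±11
x = -17 + 11 = -6 or x = -17 - 11 = -28

x = -28, x = -6


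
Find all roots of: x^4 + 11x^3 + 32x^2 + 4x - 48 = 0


Let p(x) = x^4 + 11x^3 + 32x^2 + 4x - 48. By the rational root theorem (leading coefficient 1), any rational root is an integer divisor of 48: try ±1, ±2, ... in turn.
Test x = 1: value = 0 ✓, so (x - 1) is a factor.
Synthetic division by (x - 1): bring down 1; 1(1) + 11 = 12; 12(1) + 32 = 44; 44(1) + 4 = 48; 48(1) - 48 = 0 → quotient x^3 + 12x^2 + 44x + 48, remainder 0.
Continue with the quotient x^3 + 12x^2 + 44x + 48 (candidates must divide 48; re-test x = 1 first in case it repeats).
Test x = 1: value = 105 ≠ 0.
Test x = -1: value = 15 ≠ 0.
Test x = 2: value = 192 ≠ 0.
Test x = -2: value = 0 ✓, so (x + 2) is a factor.
Synthetic division by (x + 2): bring down 1; 1(-2) + 12 = 10; 10(-2) + 44 = 24; 24(-2) + 48 = 0 → quotient x^2 + 10x + 24, remainder 0.
Solve the quadratic x^2 + 10x + 24 = 0: discriminant = 10^2 - 4(1)(24) = 100 - 96 = 4.
sqrt(4) = 2, so x = (-10 ± 2)/2: x = -4 or x = -6.
Collecting all roots found:

x = -6, x = -4, x = -2, x = 1


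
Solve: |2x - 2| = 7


An absolute value equation |expr| = 7 gives two cases:
Case 1: 2x - 2 = 7
  2x = 9, so x = 9/2
Case 2: 2x - 2 = -7
  2x = -5, so x = -5/2

x = -5/2, x = 9/2


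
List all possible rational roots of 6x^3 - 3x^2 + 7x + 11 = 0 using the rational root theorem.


Rational root theorem: possible roots are ±p/q where:
  p divides the constant term (11): p ∈ {1, 11}
  q divides the leading coefficient (6): q ∈ {1, 2, 3, 6}

All possible rational roots: -11, -11/2, -11/3, -11/6, -1, -1/2, -1/3, -1/6, 1/6, 1/3, 1/2, 1, 11/6, 11/3, 11/2, 11

-11, -11/2, -11/3, -11/6, -1, -1/2, -1/3, -1/6, 1/6, 1/3, 1/2, 1, 11/6, 11/3, 11/2, 11


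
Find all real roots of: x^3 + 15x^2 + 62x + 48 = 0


Let p(x) = x^3 + 15x^2 + 62x + 48. By the rational root theorem (leading coefficient 1), any rational root is an integer divisor of 48: try ±1, ±2, ... in turn.
Test x = 1: value = 126 ≠ 0.
Test x = -1: value = 0 ✓, so (x + 1) is a factor.
Synthetic division by (x + 1): bring down 1; 1(-1) + 15 = 14; 14(-1) + 62 = 48; 48(-1) + 48 = 0 → quotient x^2 + 14x + 48, remainder 0.
Solve the quadratic x^2 + 14x + 48 = 0: discriminant = 14^2 - 4(1)(48) = 196 - 192 = 4.
sqrt(4) = 2, so x = (-14 ± 2)/2: x = -6 or x = -8.

x = -8, x = -6, x = -1


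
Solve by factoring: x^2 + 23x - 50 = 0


We need two numbers that multiply to -50 and add to 23.
Those numbers are -2 and 25 (since (-2) * 25 = -50 and (-2) + 25 = 23).
So x^2 + 23x - 50 = (x - 2)(x + 25) = 0
Setting each factor to zero: x = 2 or x = -25

x = -25, x = 2


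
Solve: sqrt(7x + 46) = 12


Square both sides: 7x + 46 = 12^2 = 144
7x = 144 - 46 = 98
x = 14
Check: sqrt(7*14 + 46) = sqrt(144) = 12 ✓

x = 14


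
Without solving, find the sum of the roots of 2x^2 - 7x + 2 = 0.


By Vieta's formulas for ax^2 + bx + c = 0:
  Sum of roots = -b/a
  Product of roots = c/a

Here a = 2, b = -7, c = 2
Sum = -(-7)/2 = 7/2
Product = 2/2 = 1

Sum = 7/2


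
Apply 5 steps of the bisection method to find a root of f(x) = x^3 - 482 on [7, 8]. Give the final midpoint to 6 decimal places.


f(x) = x^3 - 482
f(7) = -139 < 0
f(8) = 30 > 0

Step 1: midpoint = (7.000000 + 8.000000)/2 = 7.500000
  f(7.500000) = -60.125000
  f(mid) < 0, so root is in [7.500000, 8.000000]

Step 2: midpoint = (7.500000 + 8.000000)/2 = 7.750000
  f(7.750000) = -16.515625
  f(mid) < 0, so root is in [7.750000, 8.000000]

Step 3: midpoint = (7.750000 + 8.000000)/2 = 7.875000
  f(7.875000) = 6.373047
  f(mid) > 0, so root is in [7.750000, 7.875000]

Step 4: midpoint = (7.750000 + 7.875000)/2 = 7.812500
  f(7.812500) = -5.162842
  f(mid) < 0, so root is in [7.812500, 7.875000]

Step 5: midpoint = (7.812500 + 7.875000)/2 = 7.843750
  f(7.843750) = 0.582123
  f(mid) > 0, so root is in [7.812500, 7.843750]

midpoint = 7.843750


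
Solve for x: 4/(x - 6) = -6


Multiply both sides by (x - 6): 4 = -6(x - 6)
Distribute: 4 = -6x + 36
-6x = 4 - 36 = -32
x = 16/3

x = 16/3


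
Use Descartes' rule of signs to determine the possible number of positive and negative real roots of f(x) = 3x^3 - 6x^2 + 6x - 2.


Descartes' rule of signs:

For positive roots, count sign changes in f(x) = 3x^3 - 6x^2 + 6x - 2:
Signs of coefficients: +, -, +, -
Number of sign changes: 3
Possible positive real roots: 3, 1

For negative roots, examine f(-x) = -3x^3 - 6x^2 - 6x - 2:
Signs of coefficients: -, -, -, -
Number of sign changes: 0
Possible negative real roots: 0

Positive roots: 3 or 1; Negative roots: 0


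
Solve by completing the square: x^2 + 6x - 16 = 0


Start: x^2 + 6x - 16 = 0
Move constant: x^2 + 6x = 16
Half of 6 is 3, squared is 9
Add 9 to both sides: x^2 + 6x + 9 = 25
(x + 3)^2 = 25
x + 3 = ±5
x = -3 + 5 = 2 or x = -3 - 5 = -8

x = -8, x = 2


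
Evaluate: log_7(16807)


We need the exponent such that 7^? = 16807
7^5 = 16807
Therefore log_7(16807) = 5

5


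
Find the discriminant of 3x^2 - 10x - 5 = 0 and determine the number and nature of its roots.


For ax^2 + bx + c = 0, discriminant D = b^2 - 4ac
Here a = 3, b = -10, c = -5
D = (-10)^2 - 4(3)(-5) = 100 + 60 = 160

D = 160 > 0 but not a perfect square
The equation has 2 distinct real irrational roots.

Discriminant = 160, 2 distinct real irrational roots


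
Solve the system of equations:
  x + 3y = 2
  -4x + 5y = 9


Using Cramer's rule:
Determinant D = (1)(5) - (-4)(3) = 5 + 12 = 17
Dx = (2)(5) - (9)(3) = 10 - 27 = -17
Dy = (1)(9) - (-4)(2) = 9 + 8 = 17
x = Dx/D = -17/17 = -1
y = Dy/D = 17/17 = 1

x = -1, y = 1


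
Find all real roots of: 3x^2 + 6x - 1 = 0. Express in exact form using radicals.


Using the quadratic formula: x = (-b ± sqrt(b^2 - 4ac)) / (2a)
Here a = 3, b = 6, c = -1
Discriminant = b^2 - 4ac = 6^2 - 4(3)(-1) = 36 + 12 = 48
Since discriminant = 48 > 0, there are two real roots.
x = (-6 ± 4*sqrt(3)) / 6
Simplifying: x = (-3 ± 2*sqrt(3)) / 3
Numerically: x ≈ 0.1547 or x ≈ -2.1547

x = (-3 + 2*sqrt(3)) / 3 or x = (-3 - 2*sqrt(3)) / 3


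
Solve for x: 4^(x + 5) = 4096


Express both sides with the same base.
4096 = 4^6
Since the bases match, equate exponents: x + 5 = 6
So x = 6 - (5) = 1

x = 1


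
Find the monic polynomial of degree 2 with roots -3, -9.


A monic polynomial with roots -3, -9 is:
p(x) = (x + 3)(x + 9)
After multiplying by (x + 3): x + 3
After multiplying by (x + 9): x^2 + 12x + 27

x^2 + 12x + 27


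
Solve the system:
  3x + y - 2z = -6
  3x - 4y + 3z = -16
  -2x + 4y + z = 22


Using Cramer's rule. Expand each determinant along the first row.
D  = 3*[(-4)*1 - 3*4] - 1*[3*1 - 3*(-2)] + (-2)*[3*4 - (-4)*(-2)]
  = 3*(-16) - 1*(9) + (-2)*(4) = -65
Dx = (-6)*[(-4)*1 - 3*4] - 1*[(-16)*1 - 3*22] + (-2)*[(-16)*4 - (-4)*22]
  = (-6)*(-16) - 1*(-82) + (-2)*(24) = 130
Dy = 3*[(-16)*1 - 3*22] - (-6)*[3*1 - 3*(-2)] + (-2)*[3*22 - (-16)*(-2)]
  = 3*(-82) - (-6)*(9) + (-2)*(34) = -260
Dz = 3*[(-4)*22 - (-16)*4] - 1*[3*22 - (-16)*(-2)] + (-6)*[3*4 - (-4)*(-2)]
  = 3*(-24) - 1*(34) + (-6)*(4) = -130
x = Dx/D = 130/-65 = -2, y = Dy/D = -260/-65 = 4, z = Dz/D = -130/-65 = 2
Check eq1: (3)(-2) + (1)(4) + (-2)(2) = -6 = -6 ✓
Check eq2: (3)(-2) + (-4)(4) + (3)(2) = -16 = -16 ✓
Check eq3: (-2)(-2) + (4)(4) + (1)(2) = 22 = 22 ✓

x = -2, y = 4, z = 2


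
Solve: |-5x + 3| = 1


An absolute value equation |expr| = 1 gives two cases:
Case 1: -5x + 3 = 1
  -5x = -2, so x = 2/5
Case 2: -5x + 3 = -1
  -5x = -4, so x = 4/5

x = 2/5, x = 4/5


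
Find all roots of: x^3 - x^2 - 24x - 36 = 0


Let p(x) = x^3 - x^2 - 24x - 36. By the rational root theorem (leading coefficient 1), any rational root is an integer divisor of 36: try ±1, ±2, ... in turn.
Test x = 1: value = -60 ≠ 0.
Test x = -1: value = -14 ≠ 0.
Test x = 2: value = -80 ≠ 0.
Test x = -2: value = 0 ✓, so (x + 2) is a factor.
Synthetic division by (x + 2): bring down 1; 1(-2) - 1 = -3; (-3)(-2) - 24 = -18; (-18)(-2) - 36 = 0 → quotient x^2 - 3x - 18, remainder 0.
Solve the quadratic x^2 - 3x - 18 = 0: discriminant = (-3)^2 - 4(1)(-18) = 9 + 72 = 81.
sqrt(81) = 9, so x = (3 ± 9)/2: x = 6 or x = -3.
Collecting all roots found:

x = -3, x = -2, x = 6


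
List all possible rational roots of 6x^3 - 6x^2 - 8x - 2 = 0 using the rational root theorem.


Rational root theorem: possible roots are ±p/q where:
  p divides the constant term (-2): p ∈ {1, 2}
  q divides the leading coefficient (6): q ∈ {1, 2, 3, 6}

All possible rational roots: -2, -1, -2/3, -1/2, -1/3, -1/6, 1/6, 1/3, 1/2, 2/3, 1, 2

-2, -1, -2/3, -1/2, -1/3, -1/6, 1/6, 1/3, 1/2, 2/3, 1, 2


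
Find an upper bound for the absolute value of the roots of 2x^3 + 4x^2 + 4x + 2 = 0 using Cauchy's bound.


Cauchy's bound: all roots r satisfy |r| <= 1 + max(|a_i/a_n|) for i = 0,...,n-1
where a_n is the leading coefficient.

Coefficients: [2, 4, 4, 2]
Leading coefficient a_n = 2
Ratios |a_i/a_n|: 2, 2, 1
Maximum ratio: 2
Cauchy's bound: |r| <= 1 + 2 = 3

Upper bound = 3


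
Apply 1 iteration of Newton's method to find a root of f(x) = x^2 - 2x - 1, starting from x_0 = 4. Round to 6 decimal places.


Newton's method: x_(n+1) = x_n - f(x_n)/f'(x_n)
f(x) = x^2 - 2x - 1
f'(x) = 2x - 2

Iteration 1:
  f(4.000000) = 7.000000
  f'(4.000000) = 6.000000
  x_1 = 4.000000 - (7.000000)/(6.000000) = 2.833333

x_1 = 2.833333


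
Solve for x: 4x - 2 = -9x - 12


Starting with: 4x - 2 = -9x - 12
Move all x terms to left: (4 + 9)x = -12 + 2
Simplify: 13x = -10
Divide both sides by 13: x = -10/13

x = -10/13


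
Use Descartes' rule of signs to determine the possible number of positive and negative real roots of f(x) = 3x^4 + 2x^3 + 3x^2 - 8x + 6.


Descartes' rule of signs:

For positive roots, count sign changes in f(x) = 3x^4 + 2x^3 + 3x^2 - 8x + 6:
Signs of coefficients: +, +, +, -, +
Number of sign changes: 2
Possible positive real roots: 2, 0

For negative roots, examine f(-x) = 3x^4 - 2x^3 + 3x^2 + 8x + 6:
Signs of coefficients: +, -, +, +, +
Number of sign changes: 2
Possible negative real roots: 2, 0

Positive roots: 2 or 0; Negative roots: 2 or 0


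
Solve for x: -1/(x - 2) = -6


Multiply both sides by (x - 2): -1 = -6(x - 2)
Distribute: -1 = -6x + 12
-6x = -1 - 12 = -13
x = 13/6

x = 13/6


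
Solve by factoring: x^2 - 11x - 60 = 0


We need two numbers that multiply to -60 and add to -11.
Those numbers are 4 and -15 (since 4 * (-15) = -60 and 4 + (-15) = -11).
So x^2 - 11x - 60 = (x + 4)(x - 15) = 0
Setting each factor to zero: x = -4 or x = 15

x = -4, x = 15


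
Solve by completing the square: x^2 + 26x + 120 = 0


Start: x^2 + 26x + 120 = 0
Move constant: x^2 + 26x = -120
Half of 26 is 13, squared is 169
Add 169 to both sides: x^2 + 26x + 169 = 49
(x + 13)^2 = 49
x + 13 = ±7
x = -13 + 7 = -6 or x = -13 - 7 = -20

x = -20, x = -6


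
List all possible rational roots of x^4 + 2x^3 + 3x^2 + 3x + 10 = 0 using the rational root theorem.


Rational root theorem: possible roots are ±p/q where:
  p divides the constant term (10): p ∈ {1, 2, 5, 10}
  q divides the leading coefficient (1): q ∈ {1}

All possible rational roots: -10, -5, -2, -1, 1, 2, 5, 10

-10, -5, -2, -1, 1, 2, 5, 10


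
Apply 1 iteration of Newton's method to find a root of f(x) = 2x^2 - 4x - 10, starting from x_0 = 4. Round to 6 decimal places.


Newton's method: x_(n+1) = x_n - f(x_n)/f'(x_n)
f(x) = 2x^2 - 4x - 10
f'(x) = 4x - 4

Iteration 1:
  f(4.000000) = 6.000000
  f'(4.000000) = 12.000000
  x_1 = 4.000000 - (6.000000)/(12.000000) = 3.500000

x_1 = 3.500000


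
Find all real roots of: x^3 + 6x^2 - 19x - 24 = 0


Let p(x) = x^3 + 6x^2 - 19x - 24. By the rational root theorem (leading coefficient 1), any rational root is an integer divisor of 24: try ±1, ±2, ... in turn.
Test x = 1: value = -36 ≠ 0.
Test x = -1: value = 0 ✓, so (x + 1) is a factor.
Synthetic division by (x + 1): bring down 1; 1(-1) + 6 = 5; 5(-1) - 19 = -24; (-24)(-1) - 24 = 0 → quotient x^2 + 5x - 24, remainder 0.
Solve the quadratic x^2 + 5x - 24 = 0: discriminant = 5^2 - 4(1)(-24) = 25 + 96 = 121.
sqrt(121) = 11, so x = (-5 ± 11)/2: x = 3 or x = -8.

x = -8, x = -1, x = 3
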